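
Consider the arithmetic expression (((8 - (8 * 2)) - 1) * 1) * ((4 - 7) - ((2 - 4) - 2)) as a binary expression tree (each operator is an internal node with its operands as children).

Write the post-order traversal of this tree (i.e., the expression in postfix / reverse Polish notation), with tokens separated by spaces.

8 8 2 * - 1 - 1 * 4 7 - 2 4 - 2 - - *

Post-order on an expression tree gives postfix notation: for each operator, emit left operand, right operand, then the operator.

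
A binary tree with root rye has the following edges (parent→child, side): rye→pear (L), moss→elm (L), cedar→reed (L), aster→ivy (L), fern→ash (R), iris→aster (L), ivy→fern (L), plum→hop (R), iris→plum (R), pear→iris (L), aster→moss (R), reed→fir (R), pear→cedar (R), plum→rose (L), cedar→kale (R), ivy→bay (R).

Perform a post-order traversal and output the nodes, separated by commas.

ash, fern, bay, ivy, elm, moss, aster, rose, hop, plum, iris, fir, reed, kale, cedar, pear, rye

Post-order visits the left subtree, then the right subtree, then the node.
At rye: go left to pear.
  At pear: go left to iris.
    At iris: go left to aster.
      At aster: go left to ivy.
        At ivy: go left to fern.
          At fern: no left child.
          At fern: go right to ash.
            ash is a leaf — visit ash.
          Visit fern.
        At ivy: go right to bay.
          bay is a leaf — visit bay.
        Visit ivy.
      At aster: go right to moss.
        At moss: go left to elm.
          elm is a leaf — visit elm.
        At moss: no right child.
        Visit moss.
      Visit aster.
    At iris: go right to plum.
      At plum: go left to rose.
        rose is a leaf — visit rose.
      At plum: go right to hop.
        hop is a leaf — visit hop.
      Visit plum.
    Visit iris.
  At pear: go right to cedar.
    At cedar: go left to reed.
      At reed: no left child.
      At reed: go right to fir.
        fir is a leaf — visit fir.
      Visit reed.
    At cedar: go right to kale.
      kale is a leaf — visit kale.
    Visit cedar.
  Visit pear.
At rye: no right child.
Visit rye.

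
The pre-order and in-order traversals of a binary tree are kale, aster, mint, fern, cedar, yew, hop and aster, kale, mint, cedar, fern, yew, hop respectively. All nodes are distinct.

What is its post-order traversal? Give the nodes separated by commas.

The first element of pre-order is the root; it splits in-order into left and right subtrees.
Root kale: left subtree has 1 node {aster}, right has 5 {mint, cedar, fern, yew, hop}.
  Root mint: left subtree has 0 nodes { }, right has 4 {cedar, fern, yew, hop}.
    Root fern: left subtree has 1 node {cedar}, right has 2 {yew, hop}.
      Root yew: left subtree has 0 nodes { }, right has 1 {hop}.

aster, cedar, hop, yew, fern, mint, kale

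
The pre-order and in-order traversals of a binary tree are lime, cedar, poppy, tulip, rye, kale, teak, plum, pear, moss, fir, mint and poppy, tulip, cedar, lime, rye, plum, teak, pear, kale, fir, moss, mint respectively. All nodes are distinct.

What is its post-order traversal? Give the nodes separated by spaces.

tulip poppy cedar plum pear teak fir mint moss kale rye lime

The first element of pre-order is the root; it splits in-order into left and right subtrees.
Root lime: left subtree has 3 nodes {poppy, tulip, cedar}, right has 8 {rye, plum, teak, pear, kale, fir, moss, mint}.
  Root cedar: left subtree has 2 nodes {poppy, tulip}, right has 0 { }.
    Root poppy: left subtree has 0 nodes { }, right has 1 {tulip}.
  Root rye: left subtree has 0 nodes { }, right has 7 {plum, teak, pear, kale, fir, moss, mint}.
    Root kale: left subtree has 3 nodes {plum, teak, pear}, right has 3 {fir, moss, mint}.
      Root teak: left subtree has 1 node {plum}, right has 1 {pear}.
      Root moss: left subtree has 1 node {fir}, right has 1 {mint}.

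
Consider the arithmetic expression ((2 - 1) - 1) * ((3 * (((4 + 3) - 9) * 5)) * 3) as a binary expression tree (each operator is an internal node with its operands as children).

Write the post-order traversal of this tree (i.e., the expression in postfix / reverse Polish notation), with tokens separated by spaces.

Post-order on an expression tree gives postfix notation: for each operator, emit left operand, right operand, then the operator.

2 1 - 1 - 3 4 3 + 9 - 5 * * 3 * *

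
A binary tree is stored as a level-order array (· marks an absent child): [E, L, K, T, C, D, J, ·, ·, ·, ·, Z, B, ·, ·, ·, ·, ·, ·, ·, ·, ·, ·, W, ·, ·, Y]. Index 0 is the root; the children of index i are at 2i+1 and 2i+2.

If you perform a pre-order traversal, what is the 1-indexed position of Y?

Pre-order visits the node, then its left subtree, then its right subtree.
Visit E.
At E: go left to L.
  Visit L.
  At L: go left to T.
    T is a leaf — visit T.
  At L: go right to C.
    C is a leaf — visit C.
At E: go right to K.
  Visit K.
  At K: go left to D.
    Visit D.
    At D: go left to Z.
      Visit Z.
      At Z: go left to W.
        W is a leaf — visit W.
      At Z: no right child.
    At D: go right to B.
      Visit B.
      At B: no left child.
      At B: go right to Y.
        Y is a leaf — visit Y.
  At K: go right to J.
    J is a leaf — visit J.
Full pre-order sequence: E, L, T, C, K, D, Z, W, B, Y, J.

10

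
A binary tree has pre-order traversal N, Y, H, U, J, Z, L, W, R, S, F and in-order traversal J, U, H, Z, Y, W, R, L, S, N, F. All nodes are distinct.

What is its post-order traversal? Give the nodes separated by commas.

J, U, Z, H, R, W, S, L, Y, F, N

The first element of pre-order is the root; it splits in-order into left and right subtrees.
Root N: left subtree has 9 nodes {J, U, H, Z, Y, W, R, L, S}, right has 1 {F}.
  Root Y: left subtree has 4 nodes {J, U, H, Z}, right has 4 {W, R, L, S}.
    Root H: left subtree has 2 nodes {J, U}, right has 1 {Z}.
      Root U: left subtree has 1 node {J}, right has 0 { }.
    Root L: left subtree has 2 nodes {W, R}, right has 1 {S}.
      Root W: left subtree has 0 nodes { }, right has 1 {R}.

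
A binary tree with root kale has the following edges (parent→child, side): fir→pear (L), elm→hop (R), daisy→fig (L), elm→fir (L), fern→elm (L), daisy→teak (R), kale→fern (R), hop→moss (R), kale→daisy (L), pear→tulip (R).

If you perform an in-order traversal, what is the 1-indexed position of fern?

11

In-order visits the left subtree, then the node, then the right subtree.
At kale: go left to daisy.
  At daisy: go left to fig.
    fig is a leaf — visit fig.
  Visit daisy.
  At daisy: go right to teak.
    teak is a leaf — visit teak.
Visit kale.
At kale: go right to fern.
  At fern: go left to elm.
    At elm: go left to fir.
      At fir: go left to pear.
        At pear: no left child.
        Visit pear.
        At pear: go right to tulip.
          tulip is a leaf — visit tulip.
      Visit fir.
      At fir: no right child.
    Visit elm.
    At elm: go right to hop.
      At hop: no left child.
      Visit hop.
      At hop: go right to moss.
        moss is a leaf — visit moss.
  Visit fern.
  At fern: no right child.
Full in-order sequence: fig, daisy, teak, kale, pear, tulip, fir, elm, hop, moss, fern.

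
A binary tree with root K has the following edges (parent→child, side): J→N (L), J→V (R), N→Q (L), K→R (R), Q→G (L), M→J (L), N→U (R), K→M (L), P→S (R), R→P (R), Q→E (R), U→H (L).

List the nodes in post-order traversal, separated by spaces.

G E Q H U N V J M S P R K

Post-order visits the left subtree, then the right subtree, then the node.
At K: go left to M.
  At M: go left to J.
    At J: go left to N.
      At N: go left to Q.
        At Q: go left to G.
          G is a leaf — visit G.
        At Q: go right to E.
          E is a leaf — visit E.
        Visit Q.
      At N: go right to U.
        At U: go left to H.
          H is a leaf — visit H.
        At U: no right child.
        Visit U.
      Visit N.
    At J: go right to V.
      V is a leaf — visit V.
    Visit J.
  At M: no right child.
  Visit M.
At K: go right to R.
  At R: no left child.
  At R: go right to P.
    At P: no left child.
    At P: go right to S.
      S is a leaf — visit S.
    Visit P.
  Visit R.
Visit K.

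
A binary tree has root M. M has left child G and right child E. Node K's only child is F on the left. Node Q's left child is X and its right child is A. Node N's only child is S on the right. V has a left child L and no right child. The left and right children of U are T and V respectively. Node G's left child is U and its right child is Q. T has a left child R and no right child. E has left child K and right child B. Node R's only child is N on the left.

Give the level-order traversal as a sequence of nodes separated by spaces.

M G E U Q K B T V X A F R L N S

Level-order visits nodes level by level from the root, left to right within each level.
Level 0: M
Level 1: G, E
Level 2: U, Q, K, B
Level 3: T, V, X, A, F
Level 4: R, L
Level 5: N
Level 6: S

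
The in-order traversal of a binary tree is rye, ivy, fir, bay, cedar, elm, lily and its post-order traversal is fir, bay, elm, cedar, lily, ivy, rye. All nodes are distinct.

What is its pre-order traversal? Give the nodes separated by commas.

rye, ivy, lily, cedar, bay, fir, elm

The last element of post-order is the root; it splits in-order into left and right subtrees.
Root rye: left subtree has 0 nodes { }, right has 6 {ivy, fir, bay, cedar, elm, lily}.
  Root ivy: left subtree has 0 nodes { }, right has 5 {fir, bay, cedar, elm, lily}.
    Root lily: left subtree has 4 nodes {fir, bay, cedar, elm}, right has 0 { }.
      Root cedar: left subtree has 2 nodes {fir, bay}, right has 1 {elm}.
        Root bay: left subtree has 1 node {fir}, right has 0 { }.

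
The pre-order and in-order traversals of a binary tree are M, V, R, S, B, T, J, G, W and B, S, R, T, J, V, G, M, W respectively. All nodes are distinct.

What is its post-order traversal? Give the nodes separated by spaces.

B S J T R G V W M

The first element of pre-order is the root; it splits in-order into left and right subtrees.
Root M: left subtree has 7 nodes {B, S, R, T, J, V, G}, right has 1 {W}.
  Root V: left subtree has 5 nodes {B, S, R, T, J}, right has 1 {G}.
    Root R: left subtree has 2 nodes {B, S}, right has 2 {T, J}.
      Root S: left subtree has 1 node {B}, right has 0 { }.
      Root T: left subtree has 0 nodes { }, right has 1 {J}.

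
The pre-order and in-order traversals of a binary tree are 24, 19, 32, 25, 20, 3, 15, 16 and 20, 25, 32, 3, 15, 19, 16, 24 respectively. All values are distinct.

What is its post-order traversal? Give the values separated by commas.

20, 25, 15, 3, 32, 16, 19, 24

The first element of pre-order is the root; it splits in-order into left and right subtrees.
Root 24: left subtree has 7 nodes {20, 25, 32, 3, 15, 19, 16}, right has 0 { }.
  Root 19: left subtree has 5 nodes {20, 25, 32, 3, 15}, right has 1 {16}.
    Root 32: left subtree has 2 nodes {20, 25}, right has 2 {3, 15}.
      Root 25: left subtree has 1 node {20}, right has 0 { }.
      Root 3: left subtree has 0 nodes { }, right has 1 {15}.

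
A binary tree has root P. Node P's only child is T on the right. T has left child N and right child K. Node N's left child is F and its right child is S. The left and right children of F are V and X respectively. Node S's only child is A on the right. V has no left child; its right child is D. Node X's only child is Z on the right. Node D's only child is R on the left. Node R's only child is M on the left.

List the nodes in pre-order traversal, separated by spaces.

Pre-order visits the node, then its left subtree, then its right subtree.
Visit P.
At P: no left child.
At P: go right to T.
  Visit T.
  At T: go left to N.
    Visit N.
    At N: go left to F.
      Visit F.
      At F: go left to V.
        Visit V.
        At V: no left child.
        At V: go right to D.
          Visit D.
          At D: go left to R.
            Visit R.
            At R: go left to M.
              M is a leaf — visit M.
            At R: no right child.
          At D: no right child.
      At F: go right to X.
        Visit X.
        At X: no left child.
        At X: go right to Z.
          Z is a leaf — visit Z.
    At N: go right to S.
      Visit S.
      At S: no left child.
      At S: go right to A.
        A is a leaf — visit A.
  At T: go right to K.
    K is a leaf — visit K.

P T N F V D R M X Z S A K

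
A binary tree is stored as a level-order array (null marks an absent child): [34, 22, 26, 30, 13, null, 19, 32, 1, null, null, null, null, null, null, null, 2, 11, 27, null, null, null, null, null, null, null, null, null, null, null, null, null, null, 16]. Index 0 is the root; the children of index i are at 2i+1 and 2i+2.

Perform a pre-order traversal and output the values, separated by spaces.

34 22 30 32 2 16 1 11 27 13 26 19

Pre-order visits the node, then its left subtree, then its right subtree.
Visit 34.
At 34: go left to 22.
  Visit 22.
  At 22: go left to 30.
    Visit 30.
    At 30: go left to 32.
      Visit 32.
      At 32: no left child.
      At 32: go right to 2.
        Visit 2.
        At 2: go left to 16.
          16 is a leaf — visit 16.
        At 2: no right child.
    At 30: go right to 1.
      Visit 1.
      At 1: go left to 11.
        11 is a leaf — visit 11.
      At 1: go right to 27.
        27 is a leaf — visit 27.
  At 22: go right to 13.
    13 is a leaf — visit 13.
At 34: go right to 26.
  Visit 26.
  At 26: no left child.
  At 26: go right to 19.
    19 is a leaf — visit 19.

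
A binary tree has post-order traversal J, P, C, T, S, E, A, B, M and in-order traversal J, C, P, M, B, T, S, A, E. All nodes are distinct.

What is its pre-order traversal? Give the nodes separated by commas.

The last element of post-order is the root; it splits in-order into left and right subtrees.
Root M: left subtree has 3 nodes {J, C, P}, right has 5 {B, T, S, A, E}.
  Root C: left subtree has 1 node {J}, right has 1 {P}.
  Root B: left subtree has 0 nodes { }, right has 4 {T, S, A, E}.
    Root A: left subtree has 2 nodes {T, S}, right has 1 {E}.
      Root S: left subtree has 1 node {T}, right has 0 { }.

M, C, J, P, B, A, S, T, E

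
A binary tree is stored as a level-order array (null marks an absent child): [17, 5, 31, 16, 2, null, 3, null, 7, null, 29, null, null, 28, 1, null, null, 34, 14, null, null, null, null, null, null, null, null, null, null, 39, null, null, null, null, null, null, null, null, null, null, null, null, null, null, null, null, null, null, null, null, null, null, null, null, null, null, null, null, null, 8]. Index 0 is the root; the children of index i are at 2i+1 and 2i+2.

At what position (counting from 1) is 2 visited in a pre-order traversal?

7

Pre-order visits the node, then its left subtree, then its right subtree.
Visit 17.
At 17: go left to 5.
  Visit 5.
  At 5: go left to 16.
    Visit 16.
    At 16: no left child.
    At 16: go right to 7.
      Visit 7.
      At 7: go left to 34.
        34 is a leaf — visit 34.
      At 7: go right to 14.
        14 is a leaf — visit 14.
  At 5: go right to 2.
    Visit 2.
    At 2: no left child.
    At 2: go right to 29.
      29 is a leaf — visit 29.
At 17: go right to 31.
  Visit 31.
  At 31: no left child.
  At 31: go right to 3.
    Visit 3.
    At 3: go left to 28.
      28 is a leaf — visit 28.
    At 3: go right to 1.
      Visit 1.
      At 1: go left to 39.
        Visit 39.
        At 39: go left to 8.
          8 is a leaf — visit 8.
        At 39: no right child.
      At 1: no right child.
Full pre-order sequence: 17, 5, 16, 7, 34, 14, 2, 29, 31, 3, 28, 1, 39, 8.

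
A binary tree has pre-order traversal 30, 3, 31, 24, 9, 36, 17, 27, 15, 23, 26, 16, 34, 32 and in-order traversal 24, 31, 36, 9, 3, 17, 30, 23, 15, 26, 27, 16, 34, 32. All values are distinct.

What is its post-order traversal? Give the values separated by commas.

The first element of pre-order is the root; it splits in-order into left and right subtrees.
Root 30: left subtree has 6 nodes {24, 31, 36, 9, 3, 17}, right has 7 {23, 15, 26, 27, 16, 34, 32}.
  Root 3: left subtree has 4 nodes {24, 31, 36, 9}, right has 1 {17}.
    Root 31: left subtree has 1 node {24}, right has 2 {36, 9}.
      Root 9: left subtree has 1 node {36}, right has 0 { }.
  Root 27: left subtree has 3 nodes {23, 15, 26}, right has 3 {16, 34, 32}.
    Root 15: left subtree has 1 node {23}, right has 1 {26}.
    Root 16: left subtree has 0 nodes { }, right has 2 {34, 32}.
      Root 34: left subtree has 0 nodes { }, right has 1 {32}.

24, 36, 9, 31, 17, 3, 23, 26, 15, 32, 34, 16, 27, 30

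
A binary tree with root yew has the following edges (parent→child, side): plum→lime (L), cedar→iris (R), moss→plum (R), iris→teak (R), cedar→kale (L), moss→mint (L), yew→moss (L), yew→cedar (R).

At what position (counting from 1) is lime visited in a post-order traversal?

2

Post-order visits the left subtree, then the right subtree, then the node.
At yew: go left to moss.
  At moss: go left to mint.
    mint is a leaf — visit mint.
  At moss: go right to plum.
    At plum: go left to lime.
      lime is a leaf — visit lime.
    At plum: no right child.
    Visit plum.
  Visit moss.
At yew: go right to cedar.
  At cedar: go left to kale.
    kale is a leaf — visit kale.
  At cedar: go right to iris.
    At iris: no left child.
    At iris: go right to teak.
      teak is a leaf — visit teak.
    Visit iris.
  Visit cedar.
Visit yew.
Full post-order sequence: mint, lime, plum, moss, kale, teak, iris, cedar, yew.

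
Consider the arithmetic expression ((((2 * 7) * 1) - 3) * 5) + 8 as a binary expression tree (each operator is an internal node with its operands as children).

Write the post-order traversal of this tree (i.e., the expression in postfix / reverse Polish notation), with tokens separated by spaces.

Post-order on an expression tree gives postfix notation: for each operator, emit left operand, right operand, then the operator.

2 7 * 1 * 3 - 5 * 8 +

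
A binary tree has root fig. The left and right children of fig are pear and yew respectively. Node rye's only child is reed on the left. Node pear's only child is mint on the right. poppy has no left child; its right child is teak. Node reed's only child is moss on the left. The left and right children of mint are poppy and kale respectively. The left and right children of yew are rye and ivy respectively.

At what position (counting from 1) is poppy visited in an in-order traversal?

In-order visits the left subtree, then the node, then the right subtree.
At fig: go left to pear.
  At pear: no left child.
  Visit pear.
  At pear: go right to mint.
    At mint: go left to poppy.
      At poppy: no left child.
      Visit poppy.
      At poppy: go right to teak.
        teak is a leaf — visit teak.
    Visit mint.
    At mint: go right to kale.
      kale is a leaf — visit kale.
Visit fig.
At fig: go right to yew.
  At yew: go left to rye.
    At rye: go left to reed.
      At reed: go left to moss.
        moss is a leaf — visit moss.
      Visit reed.
      At reed: no right child.
    Visit rye.
    At rye: no right child.
  Visit yew.
  At yew: go right to ivy.
    ivy is a leaf — visit ivy.
Full in-order sequence: pear, poppy, teak, mint, kale, fig, moss, reed, rye, yew, ivy.

2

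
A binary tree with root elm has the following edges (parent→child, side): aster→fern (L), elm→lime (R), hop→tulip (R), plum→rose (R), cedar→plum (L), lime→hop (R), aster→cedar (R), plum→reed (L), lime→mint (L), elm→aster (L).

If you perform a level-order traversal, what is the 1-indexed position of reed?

Level-order visits nodes level by level from the root, left to right within each level.
Level 0: elm
Level 1: aster, lime
Level 2: fern, cedar, mint, hop
Level 3: plum, tulip
Level 4: reed, rose
Full level-order sequence: elm, aster, lime, fern, cedar, mint, hop, plum, tulip, reed, rose.

10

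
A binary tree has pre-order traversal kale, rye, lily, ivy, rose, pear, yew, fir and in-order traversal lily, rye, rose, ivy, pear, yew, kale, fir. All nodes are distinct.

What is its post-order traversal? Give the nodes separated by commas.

The first element of pre-order is the root; it splits in-order into left and right subtrees.
Root kale: left subtree has 6 nodes {lily, rye, rose, ivy, pear, yew}, right has 1 {fir}.
  Root rye: left subtree has 1 node {lily}, right has 4 {rose, ivy, pear, yew}.
    Root ivy: left subtree has 1 node {rose}, right has 2 {pear, yew}.
      Root pear: left subtree has 0 nodes { }, right has 1 {yew}.

lily, rose, yew, pear, ivy, rye, fir, kale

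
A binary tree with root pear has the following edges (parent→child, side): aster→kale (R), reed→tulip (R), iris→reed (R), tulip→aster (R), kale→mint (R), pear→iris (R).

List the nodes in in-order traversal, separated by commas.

pear, iris, reed, tulip, aster, kale, mint

In-order visits the left subtree, then the node, then the right subtree.
At pear: no left child.
Visit pear.
At pear: go right to iris.
  At iris: no left child.
  Visit iris.
  At iris: go right to reed.
    At reed: no left child.
    Visit reed.
    At reed: go right to tulip.
      At tulip: no left child.
      Visit tulip.
      At tulip: go right to aster.
        At aster: no left child.
        Visit aster.
        At aster: go right to kale.
          At kale: no left child.
          Visit kale.
          At kale: go right to mint.
            mint is a leaf — visit mint.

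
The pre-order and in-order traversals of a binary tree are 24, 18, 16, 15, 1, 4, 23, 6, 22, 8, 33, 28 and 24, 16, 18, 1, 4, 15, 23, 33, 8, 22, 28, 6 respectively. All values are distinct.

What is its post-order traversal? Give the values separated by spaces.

The first element of pre-order is the root; it splits in-order into left and right subtrees.
Root 24: left subtree has 0 nodes { }, right has 11 {16, 18, 1, 4, 15, 23, 33, 8, 22, 28, 6}.
  Root 18: left subtree has 1 node {16}, right has 9 {1, 4, 15, 23, 33, 8, 22, 28, 6}.
    Root 15: left subtree has 2 nodes {1, 4}, right has 6 {23, 33, 8, 22, 28, 6}.
      Root 1: left subtree has 0 nodes { }, right has 1 {4}.
      Root 23: left subtree has 0 nodes { }, right has 5 {33, 8, 22, 28, 6}.
        Root 6: left subtree has 4 nodes {33, 8, 22, 28}, right has 0 { }.
          Root 22: left subtree has 2 nodes {33, 8}, right has 1 {28}.
            Root 8: left subtree has 1 node {33}, right has 0 { }.

16 4 1 33 8 28 22 6 23 15 18 24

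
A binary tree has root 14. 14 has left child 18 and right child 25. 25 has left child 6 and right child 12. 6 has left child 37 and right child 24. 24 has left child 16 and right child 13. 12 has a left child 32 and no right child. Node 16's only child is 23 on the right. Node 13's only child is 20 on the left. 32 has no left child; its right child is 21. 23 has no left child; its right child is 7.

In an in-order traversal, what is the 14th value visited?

In-order visits the left subtree, then the node, then the right subtree.
At 14: go left to 18.
  18 is a leaf — visit 18.
Visit 14.
At 14: go right to 25.
  At 25: go left to 6.
    At 6: go left to 37.
      37 is a leaf — visit 37.
    Visit 6.
    At 6: go right to 24.
      At 24: go left to 16.
        At 16: no left child.
        Visit 16.
        At 16: go right to 23.
          At 23: no left child.
          Visit 23.
          At 23: go right to 7.
            7 is a leaf — visit 7.
      Visit 24.
      At 24: go right to 13.
        At 13: go left to 20.
          20 is a leaf — visit 20.
        Visit 13.
        At 13: no right child.
  Visit 25.
  At 25: go right to 12.
    At 12: go left to 32.
      At 32: no left child.
      Visit 32.
      At 32: go right to 21.
        21 is a leaf — visit 21.
    Visit 12.
    At 12: no right child.
Full in-order sequence: 18, 14, 37, 6, 16, 23, 7, 24, 20, 13, 25, 32, 21, 12.

12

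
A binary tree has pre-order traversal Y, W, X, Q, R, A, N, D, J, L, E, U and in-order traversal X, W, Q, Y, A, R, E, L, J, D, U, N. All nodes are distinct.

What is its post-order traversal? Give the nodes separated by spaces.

The first element of pre-order is the root; it splits in-order into left and right subtrees.
Root Y: left subtree has 3 nodes {X, W, Q}, right has 8 {A, R, E, L, J, D, U, N}.
  Root W: left subtree has 1 node {X}, right has 1 {Q}.
  Root R: left subtree has 1 node {A}, right has 6 {E, L, J, D, U, N}.
    Root N: left subtree has 5 nodes {E, L, J, D, U}, right has 0 { }.
      Root D: left subtree has 3 nodes {E, L, J}, right has 1 {U}.
        Root J: left subtree has 2 nodes {E, L}, right has 0 { }.
          Root L: left subtree has 1 node {E}, right has 0 { }.

X Q W A E L J U D N R Y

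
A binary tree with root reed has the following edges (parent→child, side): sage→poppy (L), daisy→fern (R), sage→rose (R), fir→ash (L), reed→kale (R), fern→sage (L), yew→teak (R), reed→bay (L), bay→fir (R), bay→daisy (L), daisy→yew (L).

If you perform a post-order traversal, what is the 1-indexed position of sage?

Post-order visits the left subtree, then the right subtree, then the node.
At reed: go left to bay.
  At bay: go left to daisy.
    At daisy: go left to yew.
      At yew: no left child.
      At yew: go right to teak.
        teak is a leaf — visit teak.
      Visit yew.
    At daisy: go right to fern.
      At fern: go left to sage.
        At sage: go left to poppy.
          poppy is a leaf — visit poppy.
        At sage: go right to rose.
          rose is a leaf — visit rose.
        Visit sage.
      At fern: no right child.
      Visit fern.
    Visit daisy.
  At bay: go right to fir.
    At fir: go left to ash.
      ash is a leaf — visit ash.
    At fir: no right child.
    Visit fir.
  Visit bay.
At reed: go right to kale.
  kale is a leaf — visit kale.
Visit reed.
Full post-order sequence: teak, yew, poppy, rose, sage, fern, daisy, ash, fir, bay, kale, reed.

5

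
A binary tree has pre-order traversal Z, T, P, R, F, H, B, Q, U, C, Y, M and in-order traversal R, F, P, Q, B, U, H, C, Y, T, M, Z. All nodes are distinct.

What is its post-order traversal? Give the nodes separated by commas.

F, R, Q, U, B, Y, C, H, P, M, T, Z

The first element of pre-order is the root; it splits in-order into left and right subtrees.
Root Z: left subtree has 11 nodes {R, F, P, Q, B, U, H, C, Y, T, M}, right has 0 { }.
  Root T: left subtree has 9 nodes {R, F, P, Q, B, U, H, C, Y}, right has 1 {M}.
    Root P: left subtree has 2 nodes {R, F}, right has 6 {Q, B, U, H, C, Y}.
      Root R: left subtree has 0 nodes { }, right has 1 {F}.
      Root H: left subtree has 3 nodes {Q, B, U}, right has 2 {C, Y}.
        Root B: left subtree has 1 node {Q}, right has 1 {U}.
        Root C: left subtree has 0 nodes { }, right has 1 {Y}.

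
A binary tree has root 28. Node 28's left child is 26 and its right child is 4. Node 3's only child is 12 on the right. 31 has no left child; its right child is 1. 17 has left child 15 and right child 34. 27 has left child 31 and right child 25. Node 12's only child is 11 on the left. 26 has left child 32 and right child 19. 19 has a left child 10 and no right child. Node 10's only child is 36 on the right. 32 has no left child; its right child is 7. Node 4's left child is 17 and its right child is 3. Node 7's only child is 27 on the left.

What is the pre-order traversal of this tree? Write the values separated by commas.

28, 26, 32, 7, 27, 31, 1, 25, 19, 10, 36, 4, 17, 15, 34, 3, 12, 11

Pre-order visits the node, then its left subtree, then its right subtree.
Visit 28.
At 28: go left to 26.
  Visit 26.
  At 26: go left to 32.
    Visit 32.
    At 32: no left child.
    At 32: go right to 7.
      Visit 7.
      At 7: go left to 27.
        Visit 27.
        At 27: go left to 31.
          Visit 31.
          At 31: no left child.
          At 31: go right to 1.
            1 is a leaf — visit 1.
        At 27: go right to 25.
          25 is a leaf — visit 25.
      At 7: no right child.
  At 26: go right to 19.
    Visit 19.
    At 19: go left to 10.
      Visit 10.
      At 10: no left child.
      At 10: go right to 36.
        36 is a leaf — visit 36.
    At 19: no right child.
At 28: go right to 4.
  Visit 4.
  At 4: go left to 17.
    Visit 17.
    At 17: go left to 15.
      15 is a leaf — visit 15.
    At 17: go right to 34.
      34 is a leaf — visit 34.
  At 4: go right to 3.
    Visit 3.
    At 3: no left child.
    At 3: go right to 12.
      Visit 12.
      At 12: go left to 11.
        11 is a leaf — visit 11.
      At 12: no right child.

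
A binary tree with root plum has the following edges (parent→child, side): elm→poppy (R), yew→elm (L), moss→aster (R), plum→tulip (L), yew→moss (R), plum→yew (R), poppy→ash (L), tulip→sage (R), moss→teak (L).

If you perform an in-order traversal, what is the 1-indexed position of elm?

In-order visits the left subtree, then the node, then the right subtree.
At plum: go left to tulip.
  At tulip: no left child.
  Visit tulip.
  At tulip: go right to sage.
    sage is a leaf — visit sage.
Visit plum.
At plum: go right to yew.
  At yew: go left to elm.
    At elm: no left child.
    Visit elm.
    At elm: go right to poppy.
      At poppy: go left to ash.
        ash is a leaf — visit ash.
      Visit poppy.
      At poppy: no right child.
  Visit yew.
  At yew: go right to moss.
    At moss: go left to teak.
      teak is a leaf — visit teak.
    Visit moss.
    At moss: go right to aster.
      aster is a leaf — visit aster.
Full in-order sequence: tulip, sage, plum, elm, ash, poppy, yew, teak, moss, aster.

4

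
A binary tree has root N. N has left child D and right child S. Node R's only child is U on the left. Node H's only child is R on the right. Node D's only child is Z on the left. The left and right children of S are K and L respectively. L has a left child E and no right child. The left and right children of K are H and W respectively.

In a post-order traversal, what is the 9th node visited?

L

Post-order visits the left subtree, then the right subtree, then the node.
At N: go left to D.
  At D: go left to Z.
    Z is a leaf — visit Z.
  At D: no right child.
  Visit D.
At N: go right to S.
  At S: go left to K.
    At K: go left to H.
      At H: no left child.
      At H: go right to R.
        At R: go left to U.
          U is a leaf — visit U.
        At R: no right child.
        Visit R.
      Visit H.
    At K: go right to W.
      W is a leaf — visit W.
    Visit K.
  At S: go right to L.
    At L: go left to E.
      E is a leaf — visit E.
    At L: no right child.
    Visit L.
  Visit S.
Visit N.
Full post-order sequence: Z, D, U, R, H, W, K, E, L, S, N.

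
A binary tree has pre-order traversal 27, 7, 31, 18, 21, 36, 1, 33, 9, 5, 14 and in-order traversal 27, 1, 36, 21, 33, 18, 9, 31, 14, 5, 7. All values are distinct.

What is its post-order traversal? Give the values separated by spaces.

The first element of pre-order is the root; it splits in-order into left and right subtrees.
Root 27: left subtree has 0 nodes { }, right has 10 {1, 36, 21, 33, 18, 9, 31, 14, 5, 7}.
  Root 7: left subtree has 9 nodes {1, 36, 21, 33, 18, 9, 31, 14, 5}, right has 0 { }.
    Root 31: left subtree has 6 nodes {1, 36, 21, 33, 18, 9}, right has 2 {14, 5}.
      Root 18: left subtree has 4 nodes {1, 36, 21, 33}, right has 1 {9}.
        Root 21: left subtree has 2 nodes {1, 36}, right has 1 {33}.
          Root 36: left subtree has 1 node {1}, right has 0 { }.
      Root 5: left subtree has 1 node {14}, right has 0 { }.

1 36 33 21 9 18 14 5 31 7 27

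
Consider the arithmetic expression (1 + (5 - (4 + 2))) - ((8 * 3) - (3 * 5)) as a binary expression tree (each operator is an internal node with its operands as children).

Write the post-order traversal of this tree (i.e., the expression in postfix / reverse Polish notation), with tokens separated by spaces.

1 5 4 2 + - + 8 3 * 3 5 * - -

Post-order on an expression tree gives postfix notation: for each operator, emit left operand, right operand, then the operator.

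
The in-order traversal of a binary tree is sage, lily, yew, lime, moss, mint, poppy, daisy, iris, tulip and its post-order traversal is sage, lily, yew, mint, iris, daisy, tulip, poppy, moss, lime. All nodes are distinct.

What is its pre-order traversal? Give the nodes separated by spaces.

The last element of post-order is the root; it splits in-order into left and right subtrees.
Root lime: left subtree has 3 nodes {sage, lily, yew}, right has 6 {moss, mint, poppy, daisy, iris, tulip}.
  Root yew: left subtree has 2 nodes {sage, lily}, right has 0 { }.
    Root lily: left subtree has 1 node {sage}, right has 0 { }.
  Root moss: left subtree has 0 nodes { }, right has 5 {mint, poppy, daisy, iris, tulip}.
    Root poppy: left subtree has 1 node {mint}, right has 3 {daisy, iris, tulip}.
      Root tulip: left subtree has 2 nodes {daisy, iris}, right has 0 { }.
        Root daisy: left subtree has 0 nodes { }, right has 1 {iris}.

lime yew lily sage moss poppy mint tulip daisy iris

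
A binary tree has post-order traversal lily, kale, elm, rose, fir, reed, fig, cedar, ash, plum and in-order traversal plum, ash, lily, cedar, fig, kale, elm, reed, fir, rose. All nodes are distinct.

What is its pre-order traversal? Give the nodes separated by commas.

The last element of post-order is the root; it splits in-order into left and right subtrees.
Root plum: left subtree has 0 nodes { }, right has 9 {ash, lily, cedar, fig, kale, elm, reed, fir, rose}.
  Root ash: left subtree has 0 nodes { }, right has 8 {lily, cedar, fig, kale, elm, reed, fir, rose}.
    Root cedar: left subtree has 1 node {lily}, right has 6 {fig, kale, elm, reed, fir, rose}.
      Root fig: left subtree has 0 nodes { }, right has 5 {kale, elm, reed, fir, rose}.
        Root reed: left subtree has 2 nodes {kale, elm}, right has 2 {fir, rose}.
          Root elm: left subtree has 1 node {kale}, right has 0 { }.
          Root fir: left subtree has 0 nodes { }, right has 1 {rose}.

plum, ash, cedar, lily, fig, reed, elm, kale, fir, rose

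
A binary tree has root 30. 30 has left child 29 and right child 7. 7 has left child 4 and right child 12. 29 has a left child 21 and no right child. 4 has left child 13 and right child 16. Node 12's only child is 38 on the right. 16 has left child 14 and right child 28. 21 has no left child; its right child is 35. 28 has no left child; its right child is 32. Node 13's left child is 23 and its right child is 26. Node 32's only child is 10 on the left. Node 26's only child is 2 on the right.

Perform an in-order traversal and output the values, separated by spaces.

In-order visits the left subtree, then the node, then the right subtree.
At 30: go left to 29.
  At 29: go left to 21.
    At 21: no left child.
    Visit 21.
    At 21: go right to 35.
      35 is a leaf — visit 35.
  Visit 29.
  At 29: no right child.
Visit 30.
At 30: go right to 7.
  At 7: go left to 4.
    At 4: go left to 13.
      At 13: go left to 23.
        23 is a leaf — visit 23.
      Visit 13.
      At 13: go right to 26.
        At 26: no left child.
        Visit 26.
        At 26: go right to 2.
          2 is a leaf — visit 2.
    Visit 4.
    At 4: go right to 16.
      At 16: go left to 14.
        14 is a leaf — visit 14.
      Visit 16.
      At 16: go right to 28.
        At 28: no left child.
        Visit 28.
        At 28: go right to 32.
          At 32: go left to 10.
            10 is a leaf — visit 10.
          Visit 32.
          At 32: no right child.
  Visit 7.
  At 7: go right to 12.
    At 12: no left child.
    Visit 12.
    At 12: go right to 38.
      38 is a leaf — visit 38.

21 35 29 30 23 13 26 2 4 14 16 28 10 32 7 12 38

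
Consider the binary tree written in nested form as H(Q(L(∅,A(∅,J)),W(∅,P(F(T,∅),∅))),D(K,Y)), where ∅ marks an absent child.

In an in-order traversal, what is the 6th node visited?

In-order visits the left subtree, then the node, then the right subtree.
At H: go left to Q.
  At Q: go left to L.
    At L: no left child.
    Visit L.
    At L: go right to A.
      At A: no left child.
      Visit A.
      At A: go right to J.
        J is a leaf — visit J.
  Visit Q.
  At Q: go right to W.
    At W: no left child.
    Visit W.
    At W: go right to P.
      At P: go left to F.
        At F: go left to T.
          T is a leaf — visit T.
        Visit F.
        At F: no right child.
      Visit P.
      At P: no right child.
Visit H.
At H: go right to D.
  At D: go left to K.
    K is a leaf — visit K.
  Visit D.
  At D: go right to Y.
    Y is a leaf — visit Y.
Full in-order sequence: L, A, J, Q, W, T, F, P, H, K, D, Y.

T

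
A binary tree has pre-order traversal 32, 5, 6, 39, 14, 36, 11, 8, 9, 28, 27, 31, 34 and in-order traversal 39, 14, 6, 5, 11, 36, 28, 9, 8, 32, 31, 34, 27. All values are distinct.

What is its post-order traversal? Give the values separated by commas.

The first element of pre-order is the root; it splits in-order into left and right subtrees.
Root 32: left subtree has 9 nodes {39, 14, 6, 5, 11, 36, 28, 9, 8}, right has 3 {31, 34, 27}.
  Root 5: left subtree has 3 nodes {39, 14, 6}, right has 5 {11, 36, 28, 9, 8}.
    Root 6: left subtree has 2 nodes {39, 14}, right has 0 { }.
      Root 39: left subtree has 0 nodes { }, right has 1 {14}.
    Root 36: left subtree has 1 node {11}, right has 3 {28, 9, 8}.
      Root 8: left subtree has 2 nodes {28, 9}, right has 0 { }.
        Root 9: left subtree has 1 node {28}, right has 0 { }.
  Root 27: left subtree has 2 nodes {31, 34}, right has 0 { }.
    Root 31: left subtree has 0 nodes { }, right has 1 {34}.

14, 39, 6, 11, 28, 9, 8, 36, 5, 34, 31, 27, 32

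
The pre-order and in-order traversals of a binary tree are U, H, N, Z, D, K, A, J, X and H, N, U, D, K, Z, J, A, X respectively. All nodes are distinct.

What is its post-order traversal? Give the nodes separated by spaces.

N H K D J X A Z U

The first element of pre-order is the root; it splits in-order into left and right subtrees.
Root U: left subtree has 2 nodes {H, N}, right has 6 {D, K, Z, J, A, X}.
  Root H: left subtree has 0 nodes { }, right has 1 {N}.
  Root Z: left subtree has 2 nodes {D, K}, right has 3 {J, A, X}.
    Root D: left subtree has 0 nodes { }, right has 1 {K}.
    Root A: left subtree has 1 node {J}, right has 1 {X}.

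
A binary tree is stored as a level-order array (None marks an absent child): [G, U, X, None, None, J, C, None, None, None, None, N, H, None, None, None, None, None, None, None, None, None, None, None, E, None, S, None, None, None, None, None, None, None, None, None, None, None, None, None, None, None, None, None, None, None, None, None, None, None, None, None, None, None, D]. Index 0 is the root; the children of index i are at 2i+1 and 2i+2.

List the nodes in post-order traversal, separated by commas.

U, E, N, D, S, H, J, C, X, G

Post-order visits the left subtree, then the right subtree, then the node.
At G: go left to U.
  U is a leaf — visit U.
At G: go right to X.
  At X: go left to J.
    At J: go left to N.
      At N: no left child.
      At N: go right to E.
        E is a leaf — visit E.
      Visit N.
    At J: go right to H.
      At H: no left child.
      At H: go right to S.
        At S: no left child.
        At S: go right to D.
          D is a leaf — visit D.
        Visit S.
      Visit H.
    Visit J.
  At X: go right to C.
    C is a leaf — visit C.
  Visit X.
Visit G.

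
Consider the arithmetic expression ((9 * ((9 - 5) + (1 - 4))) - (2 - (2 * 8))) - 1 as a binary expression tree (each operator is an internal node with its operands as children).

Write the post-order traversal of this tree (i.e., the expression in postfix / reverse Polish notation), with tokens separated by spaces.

9 9 5 - 1 4 - + * 2 2 8 * - - 1 -

Post-order on an expression tree gives postfix notation: for each operator, emit left operand, right operand, then the operator.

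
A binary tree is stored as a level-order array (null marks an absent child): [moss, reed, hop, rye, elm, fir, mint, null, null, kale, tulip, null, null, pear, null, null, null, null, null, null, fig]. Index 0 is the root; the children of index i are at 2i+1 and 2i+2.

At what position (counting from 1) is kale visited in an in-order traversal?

3

In-order visits the left subtree, then the node, then the right subtree.
At moss: go left to reed.
  At reed: go left to rye.
    rye is a leaf — visit rye.
  Visit reed.
  At reed: go right to elm.
    At elm: go left to kale.
      At kale: no left child.
      Visit kale.
      At kale: go right to fig.
        fig is a leaf — visit fig.
    Visit elm.
    At elm: go right to tulip.
      tulip is a leaf — visit tulip.
Visit moss.
At moss: go right to hop.
  At hop: go left to fir.
    fir is a leaf — visit fir.
  Visit hop.
  At hop: go right to mint.
    At mint: go left to pear.
      pear is a leaf — visit pear.
    Visit mint.
    At mint: no right child.
Full in-order sequence: rye, reed, kale, fig, elm, tulip, moss, fir, hop, pear, mint.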